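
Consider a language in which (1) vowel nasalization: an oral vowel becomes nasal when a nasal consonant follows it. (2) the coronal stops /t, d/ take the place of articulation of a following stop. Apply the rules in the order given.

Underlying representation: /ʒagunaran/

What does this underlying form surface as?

[ʒagũnarãn]

Rule 1: /u/ before nasal /n/ → [ũ]
Rule 1: /a/ before nasal /n/ → [ã]
After rule 1: ʒagũnarãn
Rule 2: no segment meets the rule's conditions; no change.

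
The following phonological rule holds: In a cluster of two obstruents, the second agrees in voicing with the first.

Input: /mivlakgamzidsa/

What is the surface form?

[mivlakkamzidza]

/g/ after /k/ (voiceless) → [k]
/s/ after /d/ (voiced) → [z]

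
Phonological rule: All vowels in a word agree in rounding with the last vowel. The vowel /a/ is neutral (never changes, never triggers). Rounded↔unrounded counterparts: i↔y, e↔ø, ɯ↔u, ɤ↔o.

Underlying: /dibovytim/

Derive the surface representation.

[dibɤvitim]

/o/ harmonizes with /i/ ([-round]) → [ɤ]
/y/ harmonizes with /i/ ([-round]) → [i]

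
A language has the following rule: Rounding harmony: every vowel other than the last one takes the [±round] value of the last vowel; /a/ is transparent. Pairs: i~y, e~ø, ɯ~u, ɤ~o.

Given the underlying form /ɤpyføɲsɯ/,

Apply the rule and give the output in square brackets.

[ɤpifeɲsɯ]

/y/ harmonizes with /ɯ/ ([-round]) → [i]
/ø/ harmonizes with /ɯ/ ([-round]) → [e]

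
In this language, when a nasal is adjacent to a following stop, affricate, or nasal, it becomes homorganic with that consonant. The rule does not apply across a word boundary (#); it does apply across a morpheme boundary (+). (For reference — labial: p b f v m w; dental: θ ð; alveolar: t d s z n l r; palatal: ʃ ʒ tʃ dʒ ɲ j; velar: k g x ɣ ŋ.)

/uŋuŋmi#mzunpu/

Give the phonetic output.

/ŋ/ before /m/ (labial) → [m]
/n/ before /p/ (labial) → [m]

[uŋummi#mzumpu]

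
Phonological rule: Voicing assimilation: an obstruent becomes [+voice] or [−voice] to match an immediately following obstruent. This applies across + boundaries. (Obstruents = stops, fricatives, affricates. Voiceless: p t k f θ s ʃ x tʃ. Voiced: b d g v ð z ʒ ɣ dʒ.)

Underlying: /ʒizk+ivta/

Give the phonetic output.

/z/ before /k/ (voiceless) → [s]
/v/ before /t/ (voiceless) → [f]

[ʒisk+ifta]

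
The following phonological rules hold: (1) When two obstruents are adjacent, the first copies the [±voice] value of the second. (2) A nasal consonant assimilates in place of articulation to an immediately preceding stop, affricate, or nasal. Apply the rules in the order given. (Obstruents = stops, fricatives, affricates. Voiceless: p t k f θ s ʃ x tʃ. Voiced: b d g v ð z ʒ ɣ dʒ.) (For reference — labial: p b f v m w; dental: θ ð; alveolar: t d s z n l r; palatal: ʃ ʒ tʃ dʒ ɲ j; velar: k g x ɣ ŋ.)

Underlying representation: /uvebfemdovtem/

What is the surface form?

[uvepfemdoftem]

Rule 1: /b/ before /f/ (voiceless) → [p]
Rule 1: /v/ before /t/ (voiceless) → [f]
After rule 1: uvepfemdoftem
Rule 2: no segment meets the rule's conditions; no change.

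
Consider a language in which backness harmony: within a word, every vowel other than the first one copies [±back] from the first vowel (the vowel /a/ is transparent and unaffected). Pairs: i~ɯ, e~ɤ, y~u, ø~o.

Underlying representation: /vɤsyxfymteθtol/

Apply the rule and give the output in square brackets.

/y/ harmonizes with /ɤ/ ([+back]) → [u]
/y/ harmonizes with /ɤ/ ([+back]) → [u]
/e/ harmonizes with /ɤ/ ([+back]) → [ɤ]

[vɤsuxfumtɤθtol]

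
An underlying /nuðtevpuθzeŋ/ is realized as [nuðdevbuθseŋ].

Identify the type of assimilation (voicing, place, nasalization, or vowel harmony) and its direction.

voicing assimilation, progressive

/t/→[d] /p/→[b] /z/→[s].
Each target copies a feature from the preceding segment, so the direction is progressive.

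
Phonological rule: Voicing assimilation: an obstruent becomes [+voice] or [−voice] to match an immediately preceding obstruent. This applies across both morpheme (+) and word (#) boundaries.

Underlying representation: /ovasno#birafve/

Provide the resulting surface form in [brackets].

/v/ after /f/ (voiceless) → [f]

[ovasno#biraffe]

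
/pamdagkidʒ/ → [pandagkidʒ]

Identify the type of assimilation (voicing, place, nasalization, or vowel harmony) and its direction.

place assimilation, regressive

/m/→[n].
Each target copies a feature from the following segment, so the direction is regressive.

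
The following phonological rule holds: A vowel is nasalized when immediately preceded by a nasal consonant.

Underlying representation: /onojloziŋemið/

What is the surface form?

/o/ after nasal /n/ → [õ]
/e/ after nasal /ŋ/ → [ẽ]
/i/ after nasal /m/ → [ĩ]

[onõjloziŋẽmĩð]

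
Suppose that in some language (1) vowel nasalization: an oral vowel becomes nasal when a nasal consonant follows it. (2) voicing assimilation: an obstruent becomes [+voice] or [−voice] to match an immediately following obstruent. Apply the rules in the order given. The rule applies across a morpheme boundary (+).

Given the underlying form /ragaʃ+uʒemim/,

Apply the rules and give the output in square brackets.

[ragaʃ+uʒẽmĩm]

Rule 1: /e/ before nasal /m/ → [ẽ]
Rule 1: /i/ before nasal /m/ → [ĩ]
After rule 1: ragaʃ+uʒẽmĩm
Rule 2: no segment meets the rule's conditions; no change.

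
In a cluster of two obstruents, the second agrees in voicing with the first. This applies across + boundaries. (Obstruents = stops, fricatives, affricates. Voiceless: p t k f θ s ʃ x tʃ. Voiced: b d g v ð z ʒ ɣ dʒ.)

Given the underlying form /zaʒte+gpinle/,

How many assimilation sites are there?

2

/t/ after /ʒ/ (voiced) → [d]
/p/ after /g/ (voiced) → [b]
2 segments change.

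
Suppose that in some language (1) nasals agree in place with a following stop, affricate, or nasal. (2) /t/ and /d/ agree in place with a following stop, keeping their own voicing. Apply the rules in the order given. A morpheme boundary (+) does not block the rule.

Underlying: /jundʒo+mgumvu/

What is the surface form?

[juɲdʒo+ŋgumvu]

Rule 1: /n/ before /dʒ/ (palatal) → [ɲ]
Rule 1: /m/ before /g/ (velar) → [ŋ]
After rule 1: juɲdʒo+ŋgumvu
Rule 2: no segment meets the rule's conditions; no change.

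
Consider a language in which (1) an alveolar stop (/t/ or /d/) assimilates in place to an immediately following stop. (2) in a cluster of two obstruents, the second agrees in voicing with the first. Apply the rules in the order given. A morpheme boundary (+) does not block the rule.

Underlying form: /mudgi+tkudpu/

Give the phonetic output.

Rule 1: /d/ before /g/ (velar) → [g]
Rule 1: /t/ before /k/ (velar) → [k]
Rule 1: /d/ before /p/ (labial) → [b]
After rule 1: muggi+kkubpu
Rule 2: /p/ after /b/ (voiced) → [b]

[muggi+kkubbu]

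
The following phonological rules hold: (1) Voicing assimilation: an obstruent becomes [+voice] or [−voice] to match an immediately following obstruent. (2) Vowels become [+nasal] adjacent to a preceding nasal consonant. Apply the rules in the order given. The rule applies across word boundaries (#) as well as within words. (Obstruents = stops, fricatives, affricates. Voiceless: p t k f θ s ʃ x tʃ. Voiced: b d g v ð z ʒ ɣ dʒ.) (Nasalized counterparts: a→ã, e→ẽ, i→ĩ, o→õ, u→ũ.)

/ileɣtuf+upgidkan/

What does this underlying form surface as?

Rule 1: /ɣ/ before /t/ (voiceless) → [x]
Rule 1: /p/ before /g/ (voiced) → [b]
Rule 1: /d/ before /k/ (voiceless) → [t]
After rule 1: ilextuf+ubgitkan
Rule 2: no segment meets the rule's conditions; no change.

[ilextuf+ubgitkan]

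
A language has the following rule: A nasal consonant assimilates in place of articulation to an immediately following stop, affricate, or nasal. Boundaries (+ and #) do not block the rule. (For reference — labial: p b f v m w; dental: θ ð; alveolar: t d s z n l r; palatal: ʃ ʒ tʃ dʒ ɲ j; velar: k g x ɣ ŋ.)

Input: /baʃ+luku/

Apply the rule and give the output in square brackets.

no segment meets the rule's conditions; no change.

[baʃ+luku]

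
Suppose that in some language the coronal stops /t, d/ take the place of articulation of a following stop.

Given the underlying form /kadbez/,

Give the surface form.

[kabbez]

/d/ before /b/ (labial) → [b]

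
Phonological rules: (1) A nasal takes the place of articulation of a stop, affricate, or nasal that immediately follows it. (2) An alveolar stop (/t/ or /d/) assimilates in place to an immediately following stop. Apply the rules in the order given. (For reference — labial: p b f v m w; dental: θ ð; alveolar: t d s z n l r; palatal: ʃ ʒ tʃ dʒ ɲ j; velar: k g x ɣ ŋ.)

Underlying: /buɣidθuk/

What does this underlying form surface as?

Rule 1: no segment meets the rule's conditions; no change.
After rule 1: buɣidθuk
Rule 2: no segment meets the rule's conditions; no change.

[buɣidθuk]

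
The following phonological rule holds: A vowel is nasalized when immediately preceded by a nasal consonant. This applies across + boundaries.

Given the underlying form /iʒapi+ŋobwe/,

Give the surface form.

/o/ after nasal /ŋ/ → [õ]

[iʒapi+ŋõbwe]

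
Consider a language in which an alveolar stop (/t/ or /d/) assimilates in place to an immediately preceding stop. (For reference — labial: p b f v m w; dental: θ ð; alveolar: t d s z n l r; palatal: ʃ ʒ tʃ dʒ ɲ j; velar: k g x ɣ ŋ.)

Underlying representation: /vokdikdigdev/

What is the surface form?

/d/ after /k/ (velar) → [g]
/d/ after /k/ (velar) → [g]
/d/ after /g/ (velar) → [g]

[vokgikgiggev]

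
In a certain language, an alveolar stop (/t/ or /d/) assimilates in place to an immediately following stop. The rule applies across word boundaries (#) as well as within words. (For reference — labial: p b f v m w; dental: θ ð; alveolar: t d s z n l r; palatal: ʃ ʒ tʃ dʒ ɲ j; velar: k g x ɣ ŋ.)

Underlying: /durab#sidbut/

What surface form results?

/d/ before /b/ (labial) → [b]

[durab#sibbut]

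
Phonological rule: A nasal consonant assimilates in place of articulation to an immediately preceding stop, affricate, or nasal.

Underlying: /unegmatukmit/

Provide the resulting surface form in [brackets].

/m/ after /g/ (velar) → [ŋ]
/m/ after /k/ (velar) → [ŋ]

[unegŋatukŋit]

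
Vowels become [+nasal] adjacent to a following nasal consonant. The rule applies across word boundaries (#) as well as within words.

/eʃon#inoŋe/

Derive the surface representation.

[eʃõn#ĩnõŋe]

/o/ before nasal /n/ → [õ]
/i/ before nasal /n/ → [ĩ]
/o/ before nasal /ŋ/ → [õ]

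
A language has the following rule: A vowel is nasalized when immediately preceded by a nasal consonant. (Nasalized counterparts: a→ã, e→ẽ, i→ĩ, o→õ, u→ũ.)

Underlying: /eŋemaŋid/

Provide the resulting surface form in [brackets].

[eŋẽmãŋĩd]

/e/ after nasal /ŋ/ → [ẽ]
/a/ after nasal /m/ → [ã]
/i/ after nasal /ŋ/ → [ĩ]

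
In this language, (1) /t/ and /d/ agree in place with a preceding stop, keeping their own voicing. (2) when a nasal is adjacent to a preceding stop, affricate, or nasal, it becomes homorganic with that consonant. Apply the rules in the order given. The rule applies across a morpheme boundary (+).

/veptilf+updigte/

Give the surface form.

[veppilf+upbigke]

Rule 1: /t/ after /p/ (labial) → [p]
Rule 1: /d/ after /p/ (labial) → [b]
Rule 1: /t/ after /g/ (velar) → [k]
After rule 1: veppilf+upbigke
Rule 2: no segment meets the rule's conditions; no change.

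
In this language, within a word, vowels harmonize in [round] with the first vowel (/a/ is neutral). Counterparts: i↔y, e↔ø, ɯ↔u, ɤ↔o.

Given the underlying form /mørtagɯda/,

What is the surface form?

[mørtaguda]

/ɯ/ harmonizes with /ø/ ([+round]) → [u]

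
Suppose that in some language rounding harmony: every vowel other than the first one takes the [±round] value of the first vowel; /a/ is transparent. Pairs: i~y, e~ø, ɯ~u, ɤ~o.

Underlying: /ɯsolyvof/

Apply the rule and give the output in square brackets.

/o/ harmonizes with /ɯ/ ([-round]) → [ɤ]
/y/ harmonizes with /ɯ/ ([-round]) → [i]
/o/ harmonizes with /ɯ/ ([-round]) → [ɤ]

[ɯsɤlivɤf]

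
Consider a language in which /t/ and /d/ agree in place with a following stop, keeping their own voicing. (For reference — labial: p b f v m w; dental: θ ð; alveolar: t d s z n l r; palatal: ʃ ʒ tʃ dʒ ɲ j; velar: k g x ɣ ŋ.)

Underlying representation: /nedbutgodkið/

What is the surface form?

[nebbukgogkið]

/d/ before /b/ (labial) → [b]
/t/ before /g/ (velar) → [k]
/d/ before /k/ (velar) → [g]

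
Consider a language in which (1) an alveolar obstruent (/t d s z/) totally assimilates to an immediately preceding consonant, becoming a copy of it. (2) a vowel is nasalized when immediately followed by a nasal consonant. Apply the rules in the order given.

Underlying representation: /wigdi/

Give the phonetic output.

Rule 1: /d/ after /g/ → [g] (total assimilation)
After rule 1: wiggi
Rule 2: no segment meets the rule's conditions; no change.

[wiggi]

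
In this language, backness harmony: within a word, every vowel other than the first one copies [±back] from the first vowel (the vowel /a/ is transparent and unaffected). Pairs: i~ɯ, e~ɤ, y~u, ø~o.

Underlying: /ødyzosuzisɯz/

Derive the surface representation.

[ødyzøsyzisiz]

/o/ harmonizes with /ø/ ([-back]) → [ø]
/u/ harmonizes with /ø/ ([-back]) → [y]
/ɯ/ harmonizes with /ø/ ([-back]) → [i]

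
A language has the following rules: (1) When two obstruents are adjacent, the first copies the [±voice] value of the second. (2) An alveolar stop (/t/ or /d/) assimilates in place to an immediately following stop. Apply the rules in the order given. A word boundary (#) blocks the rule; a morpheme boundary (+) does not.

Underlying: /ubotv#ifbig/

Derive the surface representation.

Rule 1: /t/ before /v/ (voiced) → [d]
Rule 1: /f/ before /b/ (voiced) → [v]
After rule 1: ubodv#ivbig
Rule 2: no segment meets the rule's conditions; no change.

[ubodv#ivbig]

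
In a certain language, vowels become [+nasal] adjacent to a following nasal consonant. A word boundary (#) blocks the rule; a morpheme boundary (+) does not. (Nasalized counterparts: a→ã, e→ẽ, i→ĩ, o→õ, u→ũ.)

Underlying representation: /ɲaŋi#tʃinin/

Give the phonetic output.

/a/ before nasal /ŋ/ → [ã]
/i/ before nasal /n/ → [ĩ]
/i/ before nasal /n/ → [ĩ]

[ɲãŋi#tʃĩnĩn]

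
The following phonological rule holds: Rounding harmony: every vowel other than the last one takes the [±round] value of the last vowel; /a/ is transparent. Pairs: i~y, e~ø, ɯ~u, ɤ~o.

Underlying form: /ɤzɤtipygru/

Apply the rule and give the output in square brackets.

/ɤ/ harmonizes with /u/ ([+round]) → [o]
/ɤ/ harmonizes with /u/ ([+round]) → [o]
/i/ harmonizes with /u/ ([+round]) → [y]

[ozotypygru]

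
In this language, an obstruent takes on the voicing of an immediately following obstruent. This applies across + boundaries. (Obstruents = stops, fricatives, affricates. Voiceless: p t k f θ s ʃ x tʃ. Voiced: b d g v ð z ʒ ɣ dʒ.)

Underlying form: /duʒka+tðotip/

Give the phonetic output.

[duʃka+dðotip]

/ʒ/ before /k/ (voiceless) → [ʃ]
/t/ before /ð/ (voiced) → [d]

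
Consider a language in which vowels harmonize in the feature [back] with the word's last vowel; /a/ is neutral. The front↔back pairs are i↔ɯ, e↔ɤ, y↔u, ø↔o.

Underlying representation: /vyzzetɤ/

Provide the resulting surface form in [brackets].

/y/ harmonizes with /ɤ/ ([+back]) → [u]
/e/ harmonizes with /ɤ/ ([+back]) → [ɤ]

[vuzzɤtɤ]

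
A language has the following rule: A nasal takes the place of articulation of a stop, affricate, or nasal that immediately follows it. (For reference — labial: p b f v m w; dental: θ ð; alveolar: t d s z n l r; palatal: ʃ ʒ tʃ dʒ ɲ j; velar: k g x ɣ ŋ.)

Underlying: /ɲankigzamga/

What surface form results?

/n/ before /k/ (velar) → [ŋ]
/m/ before /g/ (velar) → [ŋ]

[ɲaŋkigzaŋga]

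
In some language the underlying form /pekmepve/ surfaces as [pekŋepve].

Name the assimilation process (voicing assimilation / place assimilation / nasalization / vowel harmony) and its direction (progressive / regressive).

place assimilation, progressive

/m/→[ŋ].
Each target copies a feature from the preceding segment, so the direction is progressive.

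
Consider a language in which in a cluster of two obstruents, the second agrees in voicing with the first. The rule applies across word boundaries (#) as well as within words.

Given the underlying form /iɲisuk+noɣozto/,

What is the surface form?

[iɲisuk+noɣozdo]

/t/ after /z/ (voiced) → [d]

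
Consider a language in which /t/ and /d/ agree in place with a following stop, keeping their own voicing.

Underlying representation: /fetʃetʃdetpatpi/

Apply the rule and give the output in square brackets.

/t/ before /p/ (labial) → [p]
/t/ before /p/ (labial) → [p]

[fetʃetʃdeppappi]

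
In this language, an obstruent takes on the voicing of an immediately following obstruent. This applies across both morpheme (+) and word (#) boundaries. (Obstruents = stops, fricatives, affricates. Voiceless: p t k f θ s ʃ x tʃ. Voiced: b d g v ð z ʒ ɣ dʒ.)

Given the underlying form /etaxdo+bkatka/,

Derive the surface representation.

[etaɣdo+pkatka]

/x/ before /d/ (voiced) → [ɣ]
/b/ before /k/ (voiceless) → [p]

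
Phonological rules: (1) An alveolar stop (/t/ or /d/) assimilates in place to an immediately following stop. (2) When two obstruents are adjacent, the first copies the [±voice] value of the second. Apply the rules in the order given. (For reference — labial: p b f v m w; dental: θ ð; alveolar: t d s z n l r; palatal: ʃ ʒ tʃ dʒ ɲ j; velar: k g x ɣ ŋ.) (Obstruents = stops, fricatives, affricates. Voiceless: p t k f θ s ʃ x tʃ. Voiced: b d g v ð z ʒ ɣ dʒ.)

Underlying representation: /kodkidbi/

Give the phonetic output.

Rule 1: /d/ before /k/ (velar) → [g]
Rule 1: /d/ before /b/ (labial) → [b]
After rule 1: kogkibbi
Rule 2: /g/ before /k/ (voiceless) → [k]

[kokkibbi]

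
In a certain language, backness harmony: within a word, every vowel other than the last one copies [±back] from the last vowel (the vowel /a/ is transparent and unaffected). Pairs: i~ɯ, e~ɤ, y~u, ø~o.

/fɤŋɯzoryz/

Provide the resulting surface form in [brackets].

[feŋizøryz]

/ɤ/ harmonizes with /y/ ([-back]) → [e]
/ɯ/ harmonizes with /y/ ([-back]) → [i]
/o/ harmonizes with /y/ ([-back]) → [ø]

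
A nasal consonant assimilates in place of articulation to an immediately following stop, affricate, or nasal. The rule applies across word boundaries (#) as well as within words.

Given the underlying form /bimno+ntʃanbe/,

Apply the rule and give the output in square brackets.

[binno+ɲtʃambe]

/m/ before /n/ (alveolar) → [n]
/n/ before /tʃ/ (palatal) → [ɲ]
/n/ before /b/ (labial) → [m]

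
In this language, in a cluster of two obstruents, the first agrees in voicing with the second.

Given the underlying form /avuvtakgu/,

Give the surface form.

[avuftaggu]

/v/ before /t/ (voiceless) → [f]
/k/ before /g/ (voiced) → [g]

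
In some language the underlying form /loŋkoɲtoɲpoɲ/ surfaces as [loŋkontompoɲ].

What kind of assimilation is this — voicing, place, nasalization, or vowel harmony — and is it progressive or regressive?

place assimilation, regressive

/ɲ/→[n] /ɲ/→[m].
Each target copies a feature from the following segment, so the direction is regressive.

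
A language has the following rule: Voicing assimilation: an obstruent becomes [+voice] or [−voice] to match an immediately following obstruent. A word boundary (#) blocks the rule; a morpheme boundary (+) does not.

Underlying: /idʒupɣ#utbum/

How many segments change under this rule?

2

/p/ before /ɣ/ (voiced) → [b]
/t/ before /b/ (voiced) → [d]
2 segments change.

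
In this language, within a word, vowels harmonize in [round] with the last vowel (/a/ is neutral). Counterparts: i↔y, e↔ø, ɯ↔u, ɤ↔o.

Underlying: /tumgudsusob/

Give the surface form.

no segment meets the rule's conditions; no change.

[tumgudsusob]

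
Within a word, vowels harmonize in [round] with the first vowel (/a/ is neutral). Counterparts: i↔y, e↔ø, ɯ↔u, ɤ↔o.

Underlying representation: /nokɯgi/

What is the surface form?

/ɯ/ harmonizes with /o/ ([+round]) → [u]
/i/ harmonizes with /o/ ([+round]) → [y]

[nokugy]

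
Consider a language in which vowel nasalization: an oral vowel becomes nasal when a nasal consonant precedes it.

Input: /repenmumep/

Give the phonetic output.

[repenmũmẽp]

/u/ after nasal /m/ → [ũ]
/e/ after nasal /m/ → [ẽ]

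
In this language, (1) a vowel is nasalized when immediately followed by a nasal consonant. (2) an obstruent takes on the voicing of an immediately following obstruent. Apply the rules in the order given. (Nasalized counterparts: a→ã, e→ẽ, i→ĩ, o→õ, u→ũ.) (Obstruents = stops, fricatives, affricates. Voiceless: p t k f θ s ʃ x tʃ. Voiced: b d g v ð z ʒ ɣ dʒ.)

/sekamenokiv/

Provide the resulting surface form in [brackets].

Rule 1: /a/ before nasal /m/ → [ã]
Rule 1: /e/ before nasal /n/ → [ẽ]
After rule 1: sekãmẽnokiv
Rule 2: no segment meets the rule's conditions; no change.

[sekãmẽnokiv]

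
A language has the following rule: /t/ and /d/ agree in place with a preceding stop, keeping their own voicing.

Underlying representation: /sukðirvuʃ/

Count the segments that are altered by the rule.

0

No segment meets the rule's conditions.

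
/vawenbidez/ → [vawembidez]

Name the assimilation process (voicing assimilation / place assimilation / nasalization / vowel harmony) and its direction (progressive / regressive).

place assimilation, regressive

/n/→[m].
Each target copies a feature from the following segment, so the direction is regressive.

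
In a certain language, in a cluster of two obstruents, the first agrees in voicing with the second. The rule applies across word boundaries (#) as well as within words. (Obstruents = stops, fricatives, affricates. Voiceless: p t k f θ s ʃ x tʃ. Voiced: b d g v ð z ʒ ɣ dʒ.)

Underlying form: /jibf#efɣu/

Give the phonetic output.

/b/ before /f/ (voiceless) → [p]
/f/ before /ɣ/ (voiced) → [v]

[jipf#evɣu]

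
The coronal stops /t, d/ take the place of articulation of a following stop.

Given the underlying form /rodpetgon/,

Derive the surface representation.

/d/ before /p/ (labial) → [b]
/t/ before /g/ (velar) → [k]

[robpekgon]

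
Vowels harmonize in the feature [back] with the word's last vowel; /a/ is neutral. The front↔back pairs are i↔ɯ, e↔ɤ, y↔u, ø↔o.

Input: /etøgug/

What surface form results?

/e/ harmonizes with /u/ ([+back]) → [ɤ]
/ø/ harmonizes with /u/ ([+back]) → [o]

[ɤtogug]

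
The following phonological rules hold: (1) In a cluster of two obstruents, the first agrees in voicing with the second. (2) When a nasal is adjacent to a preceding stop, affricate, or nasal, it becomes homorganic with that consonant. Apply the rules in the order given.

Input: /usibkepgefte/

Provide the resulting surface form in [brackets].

Rule 1: /b/ before /k/ (voiceless) → [p]
Rule 1: /p/ before /g/ (voiced) → [b]
After rule 1: usipkebgefte
Rule 2: no segment meets the rule's conditions; no change.

[usipkebgefte]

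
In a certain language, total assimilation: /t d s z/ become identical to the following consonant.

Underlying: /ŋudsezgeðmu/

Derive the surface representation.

/d/ before /s/ → [s] (total assimilation)
/z/ before /g/ → [g] (total assimilation)

[ŋusseggeðmu]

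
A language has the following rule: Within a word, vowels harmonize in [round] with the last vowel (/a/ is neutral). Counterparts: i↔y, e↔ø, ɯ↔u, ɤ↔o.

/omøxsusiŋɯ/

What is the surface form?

/o/ harmonizes with /ɯ/ ([-round]) → [ɤ]
/ø/ harmonizes with /ɯ/ ([-round]) → [e]
/u/ harmonizes with /ɯ/ ([-round]) → [ɯ]

[ɤmexsɯsiŋɯ]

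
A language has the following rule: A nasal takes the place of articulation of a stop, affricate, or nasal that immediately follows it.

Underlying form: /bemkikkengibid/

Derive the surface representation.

[beŋkikkeŋgibid]

/m/ before /k/ (velar) → [ŋ]
/n/ before /g/ (velar) → [ŋ]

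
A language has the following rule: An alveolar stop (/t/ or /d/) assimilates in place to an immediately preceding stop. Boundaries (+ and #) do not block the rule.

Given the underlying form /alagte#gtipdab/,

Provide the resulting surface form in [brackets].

[alagke#gkipbab]

/t/ after /g/ (velar) → [k]
/t/ after /g/ (velar) → [k]
/d/ after /p/ (labial) → [b]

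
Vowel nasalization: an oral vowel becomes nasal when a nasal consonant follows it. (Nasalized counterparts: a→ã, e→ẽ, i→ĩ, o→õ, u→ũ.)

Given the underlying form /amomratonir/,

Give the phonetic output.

/a/ before nasal /m/ → [ã]
/o/ before nasal /m/ → [õ]
/o/ before nasal /n/ → [õ]

[ãmõmratõnir]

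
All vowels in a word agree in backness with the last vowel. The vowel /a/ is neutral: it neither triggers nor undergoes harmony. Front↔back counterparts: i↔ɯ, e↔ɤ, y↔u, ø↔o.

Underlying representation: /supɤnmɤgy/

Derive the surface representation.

/u/ harmonizes with /y/ ([-back]) → [y]
/ɤ/ harmonizes with /y/ ([-back]) → [e]
/ɤ/ harmonizes with /y/ ([-back]) → [e]

[sypenmegy]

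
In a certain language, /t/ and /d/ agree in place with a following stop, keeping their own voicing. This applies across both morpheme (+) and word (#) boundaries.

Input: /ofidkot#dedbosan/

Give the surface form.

/d/ before /k/ (velar) → [g]
/d/ before /b/ (labial) → [b]

[ofigkot#debbosan]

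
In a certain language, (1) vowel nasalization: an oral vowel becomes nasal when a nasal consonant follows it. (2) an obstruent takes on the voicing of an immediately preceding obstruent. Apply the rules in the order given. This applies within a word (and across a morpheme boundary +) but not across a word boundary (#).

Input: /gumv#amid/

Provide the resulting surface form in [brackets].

Rule 1: /u/ before nasal /m/ → [ũ]
Rule 1: /a/ before nasal /m/ → [ã]
After rule 1: gũmv#ãmid
Rule 2: no segment meets the rule's conditions; no change.

[gũmv#ãmid]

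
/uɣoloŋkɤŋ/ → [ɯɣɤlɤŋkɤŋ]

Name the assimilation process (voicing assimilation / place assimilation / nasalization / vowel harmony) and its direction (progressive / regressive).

/u/→[ɯ] /o/→[ɤ] /o/→[ɤ].
Vowels agree with the last vowel, so the harmony is regressive.

vowel harmony, regressive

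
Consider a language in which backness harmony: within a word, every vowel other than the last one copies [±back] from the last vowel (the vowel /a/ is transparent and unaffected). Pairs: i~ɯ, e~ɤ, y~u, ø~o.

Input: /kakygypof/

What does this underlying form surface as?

/y/ harmonizes with /o/ ([+back]) → [u]
/y/ harmonizes with /o/ ([+back]) → [u]

[kakugupof]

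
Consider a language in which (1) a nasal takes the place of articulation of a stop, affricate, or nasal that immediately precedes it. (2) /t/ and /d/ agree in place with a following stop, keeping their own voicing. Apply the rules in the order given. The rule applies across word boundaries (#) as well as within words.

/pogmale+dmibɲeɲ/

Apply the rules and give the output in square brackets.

Rule 1: /m/ after /g/ (velar) → [ŋ]
Rule 1: /m/ after /d/ (alveolar) → [n]
Rule 1: /ɲ/ after /b/ (labial) → [m]
After rule 1: pogŋale+dnibmeɲ
Rule 2: no segment meets the rule's conditions; no change.

[pogŋale+dnibmeɲ]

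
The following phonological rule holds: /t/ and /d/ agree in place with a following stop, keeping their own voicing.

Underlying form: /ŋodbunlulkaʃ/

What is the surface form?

[ŋobbunlulkaʃ]

/d/ before /b/ (labial) → [b]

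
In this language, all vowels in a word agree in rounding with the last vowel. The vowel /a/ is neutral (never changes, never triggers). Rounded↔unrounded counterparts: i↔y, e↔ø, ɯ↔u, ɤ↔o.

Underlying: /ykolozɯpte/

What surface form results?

[ikɤlɤzɯpte]

/y/ harmonizes with /e/ ([-round]) → [i]
/o/ harmonizes with /e/ ([-round]) → [ɤ]
/o/ harmonizes with /e/ ([-round]) → [ɤ]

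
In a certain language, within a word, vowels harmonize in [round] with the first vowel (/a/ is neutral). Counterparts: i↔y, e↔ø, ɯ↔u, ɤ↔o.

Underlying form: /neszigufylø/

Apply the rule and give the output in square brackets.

/u/ harmonizes with /e/ ([-round]) → [ɯ]
/y/ harmonizes with /e/ ([-round]) → [i]
/ø/ harmonizes with /e/ ([-round]) → [e]

[neszigɯfile]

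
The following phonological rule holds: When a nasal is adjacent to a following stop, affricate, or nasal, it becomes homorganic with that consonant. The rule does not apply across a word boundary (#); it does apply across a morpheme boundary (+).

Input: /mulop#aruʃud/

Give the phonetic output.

no segment meets the rule's conditions; no change.

[mulop#aruʃud]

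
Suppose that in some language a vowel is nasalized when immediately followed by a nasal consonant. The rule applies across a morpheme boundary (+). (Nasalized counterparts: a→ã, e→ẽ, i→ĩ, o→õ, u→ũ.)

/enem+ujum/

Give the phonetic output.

/e/ before nasal /n/ → [ẽ]
/e/ before nasal /m/ → [ẽ]
/u/ before nasal /m/ → [ũ]

[ẽnẽm+ujũm]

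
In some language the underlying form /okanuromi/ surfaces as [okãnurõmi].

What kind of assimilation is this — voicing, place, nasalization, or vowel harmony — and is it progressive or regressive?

/a/→[ã] /o/→[õ].
Each target copies a feature from the following segment, so the direction is regressive.

nasalization, regressive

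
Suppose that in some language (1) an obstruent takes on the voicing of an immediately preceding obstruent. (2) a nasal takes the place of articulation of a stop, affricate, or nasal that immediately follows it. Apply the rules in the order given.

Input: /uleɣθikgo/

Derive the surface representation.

Rule 1: /θ/ after /ɣ/ (voiced) → [ð]
Rule 1: /g/ after /k/ (voiceless) → [k]
After rule 1: uleɣðikko
Rule 2: no segment meets the rule's conditions; no change.

[uleɣðikko]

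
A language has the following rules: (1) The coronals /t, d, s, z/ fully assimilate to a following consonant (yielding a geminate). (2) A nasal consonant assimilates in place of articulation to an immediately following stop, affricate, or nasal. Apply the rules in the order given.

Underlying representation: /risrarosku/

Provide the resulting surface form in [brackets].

Rule 1: /s/ before /r/ → [r] (total assimilation)
Rule 1: /s/ before /k/ → [k] (total assimilation)
After rule 1: rirrarokku
Rule 2: no segment meets the rule's conditions; no change.

[rirrarokku]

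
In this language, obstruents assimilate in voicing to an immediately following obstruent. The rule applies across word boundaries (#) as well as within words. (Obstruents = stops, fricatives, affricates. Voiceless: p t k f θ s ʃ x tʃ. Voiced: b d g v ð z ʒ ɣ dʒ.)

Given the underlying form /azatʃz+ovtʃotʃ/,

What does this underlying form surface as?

/tʃ/ before /z/ (voiced) → [dʒ]
/v/ before /tʃ/ (voiceless) → [f]

[azadʒz+oftʃotʃ]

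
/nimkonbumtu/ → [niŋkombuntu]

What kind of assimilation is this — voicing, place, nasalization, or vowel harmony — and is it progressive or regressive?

place assimilation, regressive

/m/→[ŋ] /n/→[m] /m/→[n].
Each target copies a feature from the following segment, so the direction is regressive.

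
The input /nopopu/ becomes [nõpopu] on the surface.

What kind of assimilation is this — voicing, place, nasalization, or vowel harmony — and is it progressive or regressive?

/o/→[õ].
Each target copies a feature from the preceding segment, so the direction is progressive.

nasalization, progressive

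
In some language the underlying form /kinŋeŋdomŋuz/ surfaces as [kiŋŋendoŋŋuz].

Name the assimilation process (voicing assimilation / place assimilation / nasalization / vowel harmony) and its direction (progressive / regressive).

place assimilation, regressive

/n/→[ŋ] /ŋ/→[n] /m/→[ŋ].
Each target copies a feature from the following segment, so the direction is regressive.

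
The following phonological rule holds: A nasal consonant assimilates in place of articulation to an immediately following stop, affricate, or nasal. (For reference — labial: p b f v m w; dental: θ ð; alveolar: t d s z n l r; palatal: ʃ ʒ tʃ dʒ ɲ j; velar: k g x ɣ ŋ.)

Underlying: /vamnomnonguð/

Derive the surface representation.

/m/ before /n/ (alveolar) → [n]
/m/ before /n/ (alveolar) → [n]
/n/ before /g/ (velar) → [ŋ]

[vannonnoŋguð]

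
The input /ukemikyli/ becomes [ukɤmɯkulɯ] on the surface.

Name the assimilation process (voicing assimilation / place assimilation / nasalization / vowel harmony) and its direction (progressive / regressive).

vowel harmony, progressive

/e/→[ɤ] /i/→[ɯ] /y/→[u] /i/→[ɯ].
Vowels agree with the first vowel, so the harmony is progressive.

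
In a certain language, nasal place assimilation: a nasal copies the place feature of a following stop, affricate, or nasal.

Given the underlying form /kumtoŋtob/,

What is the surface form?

[kuntontob]

/m/ before /t/ (alveolar) → [n]
/ŋ/ before /t/ (alveolar) → [n]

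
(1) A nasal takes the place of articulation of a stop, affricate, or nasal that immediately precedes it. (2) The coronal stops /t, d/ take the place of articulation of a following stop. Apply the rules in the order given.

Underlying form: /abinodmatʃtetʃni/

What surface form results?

Rule 1: /m/ after /d/ (alveolar) → [n]
Rule 1: /n/ after /tʃ/ (palatal) → [ɲ]
After rule 1: abinodnatʃtetʃɲi
Rule 2: no segment meets the rule's conditions; no change.

[abinodnatʃtetʃɲi]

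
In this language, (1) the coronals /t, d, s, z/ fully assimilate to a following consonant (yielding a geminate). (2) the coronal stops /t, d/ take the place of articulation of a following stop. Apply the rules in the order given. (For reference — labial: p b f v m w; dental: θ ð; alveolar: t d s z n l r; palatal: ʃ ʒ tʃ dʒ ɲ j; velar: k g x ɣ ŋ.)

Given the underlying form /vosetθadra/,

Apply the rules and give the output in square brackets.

Rule 1: /t/ before /θ/ → [θ] (total assimilation)
Rule 1: /d/ before /r/ → [r] (total assimilation)
After rule 1: voseθθarra
Rule 2: no segment meets the rule's conditions; no change.

[voseθθarra]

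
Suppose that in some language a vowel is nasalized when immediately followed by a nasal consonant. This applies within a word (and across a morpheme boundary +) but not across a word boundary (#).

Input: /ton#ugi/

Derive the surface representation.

[tõn#ugi]

/o/ before nasal /n/ → [õ]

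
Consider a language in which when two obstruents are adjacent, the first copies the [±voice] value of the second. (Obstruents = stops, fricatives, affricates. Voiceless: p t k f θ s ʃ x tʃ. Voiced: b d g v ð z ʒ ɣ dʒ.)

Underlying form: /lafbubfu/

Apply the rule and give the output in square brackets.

[lavbupfu]

/f/ before /b/ (voiced) → [v]
/b/ before /f/ (voiceless) → [p]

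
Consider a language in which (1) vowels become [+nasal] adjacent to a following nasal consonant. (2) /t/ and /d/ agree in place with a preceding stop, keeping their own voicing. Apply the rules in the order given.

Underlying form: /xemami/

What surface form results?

[xẽmãmi]

Rule 1: /e/ before nasal /m/ → [ẽ]
Rule 1: /a/ before nasal /m/ → [ã]
After rule 1: xẽmãmi
Rule 2: no segment meets the rule's conditions; no change.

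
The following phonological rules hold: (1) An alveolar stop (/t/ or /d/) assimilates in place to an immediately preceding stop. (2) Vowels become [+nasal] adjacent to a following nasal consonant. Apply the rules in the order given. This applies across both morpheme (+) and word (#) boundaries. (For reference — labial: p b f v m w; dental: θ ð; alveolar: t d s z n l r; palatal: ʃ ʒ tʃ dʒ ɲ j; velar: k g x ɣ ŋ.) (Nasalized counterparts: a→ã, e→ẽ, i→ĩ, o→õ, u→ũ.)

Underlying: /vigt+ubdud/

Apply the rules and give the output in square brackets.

[vigk+ubbud]

Rule 1: /t/ after /g/ (velar) → [k]
Rule 1: /d/ after /b/ (labial) → [b]
After rule 1: vigk+ubbud
Rule 2: no segment meets the rule's conditions; no change.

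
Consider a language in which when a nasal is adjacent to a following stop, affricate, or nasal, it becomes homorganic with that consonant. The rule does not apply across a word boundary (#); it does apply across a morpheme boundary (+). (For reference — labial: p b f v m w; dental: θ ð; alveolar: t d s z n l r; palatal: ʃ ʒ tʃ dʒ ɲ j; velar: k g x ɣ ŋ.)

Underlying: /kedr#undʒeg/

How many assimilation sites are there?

/n/ before /dʒ/ (palatal) → [ɲ]
1 segment changes.

1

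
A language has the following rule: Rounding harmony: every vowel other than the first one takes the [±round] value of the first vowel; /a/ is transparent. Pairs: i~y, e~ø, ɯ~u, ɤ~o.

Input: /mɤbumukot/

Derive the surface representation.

/u/ harmonizes with /ɤ/ ([-round]) → [ɯ]
/u/ harmonizes with /ɤ/ ([-round]) → [ɯ]
/o/ harmonizes with /ɤ/ ([-round]) → [ɤ]

[mɤbɯmɯkɤt]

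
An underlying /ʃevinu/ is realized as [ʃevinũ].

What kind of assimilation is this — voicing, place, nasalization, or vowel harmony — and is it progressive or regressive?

nasalization, progressive

/u/→[ũ].
Each target copies a feature from the preceding segment, so the direction is progressive.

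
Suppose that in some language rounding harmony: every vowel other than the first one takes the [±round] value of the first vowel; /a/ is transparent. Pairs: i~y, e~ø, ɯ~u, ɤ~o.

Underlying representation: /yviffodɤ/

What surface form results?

/i/ harmonizes with /y/ ([+round]) → [y]
/ɤ/ harmonizes with /y/ ([+round]) → [o]

[yvyffodo]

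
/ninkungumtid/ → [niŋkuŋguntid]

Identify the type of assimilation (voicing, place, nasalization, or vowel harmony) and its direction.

place assimilation, regressive

/n/→[ŋ] /n/→[ŋ] /m/→[n].
Each target copies a feature from the following segment, so the direction is regressive.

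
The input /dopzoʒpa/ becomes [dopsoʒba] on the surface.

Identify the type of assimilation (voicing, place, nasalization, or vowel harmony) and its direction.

voicing assimilation, progressive

/z/→[s] /p/→[b].
Each target copies a feature from the preceding segment, so the direction is progressive.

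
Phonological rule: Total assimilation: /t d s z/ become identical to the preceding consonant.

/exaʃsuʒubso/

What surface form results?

[exaʃʃuʒubbo]

/s/ after /ʃ/ → [ʃ] (total assimilation)
/s/ after /b/ → [b] (total assimilation)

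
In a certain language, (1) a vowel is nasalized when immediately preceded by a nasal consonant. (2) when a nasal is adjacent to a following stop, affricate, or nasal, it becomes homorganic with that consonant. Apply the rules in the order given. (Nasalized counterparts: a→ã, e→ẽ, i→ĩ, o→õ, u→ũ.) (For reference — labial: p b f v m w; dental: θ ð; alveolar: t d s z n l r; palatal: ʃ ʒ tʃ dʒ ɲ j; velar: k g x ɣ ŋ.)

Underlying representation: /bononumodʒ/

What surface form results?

[bonõnũmõdʒ]

Rule 1: /o/ after nasal /n/ → [õ]
Rule 1: /u/ after nasal /n/ → [ũ]
Rule 1: /o/ after nasal /m/ → [õ]
After rule 1: bonõnũmõdʒ
Rule 2: no segment meets the rule's conditions; no change.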